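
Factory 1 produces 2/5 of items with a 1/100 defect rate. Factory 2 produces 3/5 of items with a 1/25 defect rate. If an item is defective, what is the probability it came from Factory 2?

Using Bayes' theorem:
P(F1) = 2/5, P(D|F1) = 1/100
P(F2) = 3/5, P(D|F2) = 1/25
P(D) = P(D|F1)P(F1) + P(D|F2)P(F2)
     = \frac{7}{250}
P(F2|D) = P(D|F2)P(F2) / P(D)
= \frac{6}{7}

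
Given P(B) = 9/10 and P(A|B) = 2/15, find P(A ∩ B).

By definition, P(A|B) = P(A ∩ B) / P(B)
So P(A ∩ B) = P(A|B) × P(B)
= 2/15 × 9/10
= 3/25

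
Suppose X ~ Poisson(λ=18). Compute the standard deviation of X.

For X ~ Poisson(λ=18):
Var(X) = 18
SD(X) = √(Var(X)) = √(18) = 3 \sqrt{2}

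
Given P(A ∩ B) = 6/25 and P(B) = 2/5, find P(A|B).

P(A|B) = P(A ∩ B) / P(B)
= (6/25) / (2/5)
= 3/5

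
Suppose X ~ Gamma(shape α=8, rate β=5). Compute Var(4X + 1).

For X ~ Gamma(shape α=8, rate β=5):
Var(X) = \frac{8}{25}
Var(4X + 1) = (4)² × Var(X) = 16 × \frac{8}{25} = \frac{128}{25}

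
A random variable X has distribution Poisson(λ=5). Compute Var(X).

For X ~ Poisson(λ=5):
Var(X) = 5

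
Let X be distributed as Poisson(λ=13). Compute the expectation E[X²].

Using the identity E[X²] = Var(X) + (E[X])²:
E[X] = 13
Var(X) = 13
E[X²] = 13 + (13)²
= 182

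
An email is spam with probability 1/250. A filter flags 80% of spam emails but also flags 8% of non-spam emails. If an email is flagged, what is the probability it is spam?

Let D = the rare event, + = positive/flagged.
P(D) = 1/250
P(+|D) = 80/100 = 4/5
P(+|D') = 8/100 = 2/25
P(+) = P(+|D)P(D) + P(+|D')P(D')
     = \frac{4}{5} × \frac{1}{250} + \frac{2}{25} × \frac{249}{250}
     = \frac{259}{3125}
P(D|+) = P(+|D)P(D)/P(+) = \frac{10}{259}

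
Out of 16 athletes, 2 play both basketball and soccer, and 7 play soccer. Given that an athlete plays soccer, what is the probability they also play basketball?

P(A ∩ B) = 2/16 = 1/8
P(B) = 7/16
P(A|B) = P(A ∩ B) / P(B) = (1/8) / (7/16) = 2/7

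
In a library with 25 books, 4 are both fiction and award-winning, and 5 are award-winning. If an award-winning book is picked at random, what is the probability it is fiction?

P(A ∩ B) = 4/25
P(B) = 5/25 = 1/5
P(A|B) = P(A ∩ B) / P(B) = (4/25) / (1/5) = 4/5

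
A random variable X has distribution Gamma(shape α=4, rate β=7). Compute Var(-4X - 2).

For X ~ Gamma(shape α=4, rate β=7):
Var(X) = \frac{4}{49}
Var(-4X - 2) = (-4)² × Var(X) = 16 × \frac{4}{49} = \frac{64}{49}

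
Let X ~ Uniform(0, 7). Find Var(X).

For X ~ Uniform(0, 7):
Var(X) = \frac{49}{12}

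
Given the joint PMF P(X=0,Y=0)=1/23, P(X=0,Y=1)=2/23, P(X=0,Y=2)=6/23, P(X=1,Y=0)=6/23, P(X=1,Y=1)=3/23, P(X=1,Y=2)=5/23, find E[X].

First find marginal of X:
P(X=0) = 9/23
P(X=1) = 14/23
E[X] = 0 × 9/23 + 1 × 14/23 = 14/23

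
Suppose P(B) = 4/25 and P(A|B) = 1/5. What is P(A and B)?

By definition, P(A|B) = P(A ∩ B) / P(B)
So P(A ∩ B) = P(A|B) × P(B)
= 1/5 × 4/25
= 4/125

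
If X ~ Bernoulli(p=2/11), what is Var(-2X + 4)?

For X ~ Bernoulli(p=2/11):
Var(X) = \frac{18}{121}
Var(-2X + 4) = (-2)² × Var(X) = 4 × \frac{18}{121} = \frac{72}{121}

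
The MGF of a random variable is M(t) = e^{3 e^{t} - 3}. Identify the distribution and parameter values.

The MGF M(t) = e^{3 e^{t} - 3} is the standard form for the Poisson distribution.
Comparing with the known MGF formula identifies: Poisson(λ=3)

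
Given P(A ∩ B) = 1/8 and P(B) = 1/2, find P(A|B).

P(A|B) = P(A ∩ B) / P(B)
= (1/8) / (1/2)
= 1/4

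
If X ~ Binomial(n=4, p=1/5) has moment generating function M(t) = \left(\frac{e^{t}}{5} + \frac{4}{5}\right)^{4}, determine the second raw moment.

To find E[X^2], compute M^(2)(0):
M^(1)(t) = \frac{4 \left(\frac{e^{t}}{5} + \frac{4}{5}\right)^{3} e^{t}}{5}
M^(2)(t) = \frac{4 \left(\frac{e^{t}}{5} + \frac{4}{5}\right)^{3} e^{t}}{5} + \frac{12 \left(\frac{e^{t}}{5} + \frac{4}{5}\right)^{2} e^{2 t}}{25}
M^(2)(0) = \frac{32}{25}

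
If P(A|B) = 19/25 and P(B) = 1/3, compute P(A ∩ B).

By definition, P(A|B) = P(A ∩ B) / P(B)
So P(A ∩ B) = P(A|B) × P(B)
= 19/25 × 1/3
= 19/75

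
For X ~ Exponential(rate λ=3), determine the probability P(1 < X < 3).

P(1 < X < 3) = ∫_{1}^{3} f(x) dx
where f(x) = 3 e^{- 3 x}
= - \frac{1 - e^{6}}{e^{9}}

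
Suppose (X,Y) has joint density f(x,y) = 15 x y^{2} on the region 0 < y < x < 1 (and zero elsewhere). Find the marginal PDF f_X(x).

f_X(x) = ∫_0^x 15 x y^{2} dy = 5 x^{4}
for 0 < x < 1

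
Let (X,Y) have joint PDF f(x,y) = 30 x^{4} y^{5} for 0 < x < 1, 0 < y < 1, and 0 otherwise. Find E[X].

E[X] = ∫_0^1 ∫_0^1 x × f(x,y) dy dx
= ∫_0^1 ∫_0^1 x × (30 x^{4} y^{5}) dy dx
= \frac{5}{6}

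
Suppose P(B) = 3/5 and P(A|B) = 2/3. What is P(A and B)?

By definition, P(A|B) = P(A ∩ B) / P(B)
So P(A ∩ B) = P(A|B) × P(B)
= 2/3 × 3/5
= 2/5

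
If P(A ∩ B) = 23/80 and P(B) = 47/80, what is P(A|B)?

P(A|B) = P(A ∩ B) / P(B)
= (23/80) / (47/80)
= 23/47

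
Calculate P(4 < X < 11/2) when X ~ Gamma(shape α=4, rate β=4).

P(4 < X < 11/2) = ∫_{4}^{11/2} f(x) dx
where f(x) = \frac{128 x^{3} e^{- 4 x}}{3}
= \frac{-6119 + 2483 e^{6}}{3 e^{22}}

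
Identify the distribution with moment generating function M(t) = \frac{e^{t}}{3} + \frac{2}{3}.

The MGF M(t) = \frac{e^{t}}{3} + \frac{2}{3} is the standard form for the Bernoulli distribution.
Comparing with the known MGF formula identifies: Bernoulli(p=1/3)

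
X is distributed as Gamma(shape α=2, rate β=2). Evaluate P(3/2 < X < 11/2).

P(3/2 < X < 11/2) = ∫_{3/2}^{11/2} f(x) dx
where f(x) = 4 x e^{- 2 x}
= \frac{4 \left(-3 + e^{8}\right)}{e^{11}}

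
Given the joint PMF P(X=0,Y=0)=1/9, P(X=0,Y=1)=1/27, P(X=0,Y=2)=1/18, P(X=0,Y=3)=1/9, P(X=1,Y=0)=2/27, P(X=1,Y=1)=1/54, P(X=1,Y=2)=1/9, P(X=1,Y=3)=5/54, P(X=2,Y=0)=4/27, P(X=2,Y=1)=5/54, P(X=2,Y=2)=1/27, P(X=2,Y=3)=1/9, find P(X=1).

P(X=1) = P(X=1,Y=0) + P(X=1,Y=1) + P(X=1,Y=2) + P(X=1,Y=3)
= 2/27 + 1/54 + 1/9 + 5/54
= 8/27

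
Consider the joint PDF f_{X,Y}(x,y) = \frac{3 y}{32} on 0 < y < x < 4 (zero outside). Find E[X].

f_X(x) = ∫_0^x \frac{3 y}{32} dy = \frac{3 x^{2}}{64}
E[X] = ∫_0^4 x × (\frac{3 x^{2}}{64}) dx = 3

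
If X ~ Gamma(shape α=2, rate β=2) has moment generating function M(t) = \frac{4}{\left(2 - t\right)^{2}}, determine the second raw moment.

To find E[X^2], compute M^(2)(0):
M^(1)(t) = \frac{8}{\left(2 - t\right)^{3}}
M^(2)(t) = \frac{24}{\left(2 - t\right)^{4}}
M^(2)(0) = \frac{3}{2}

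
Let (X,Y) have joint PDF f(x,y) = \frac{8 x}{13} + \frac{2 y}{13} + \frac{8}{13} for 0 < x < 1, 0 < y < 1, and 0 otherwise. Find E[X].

E[X] = ∫_0^1 ∫_0^1 x × f(x,y) dy dx
= ∫_0^1 ∫_0^1 x × (\frac{8 x}{13} + \frac{2 y}{13} + \frac{8}{13}) dy dx
= \frac{43}{78}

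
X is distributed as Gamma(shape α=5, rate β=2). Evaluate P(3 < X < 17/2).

P(3 < X < 17/2) = ∫_{3}^{17/2} f(x) dx
where f(x) = \frac{4 x^{4} e^{- 2 x}}{3}
= \frac{-35691 + 920 e^{11}}{8 e^{17}}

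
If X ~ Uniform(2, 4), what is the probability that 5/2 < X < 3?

P(5/2 < X < 3) = ∫_{5/2}^{3} f(x) dx
where f(x) = \frac{1}{2}
= \frac{1}{4}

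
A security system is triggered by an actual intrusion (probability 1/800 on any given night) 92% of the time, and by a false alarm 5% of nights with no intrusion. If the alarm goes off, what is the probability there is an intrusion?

Let D = the rare event, + = positive/flagged.
P(D) = 1/800
P(+|D) = 92/100 = 23/25
P(+|D') = 5/100 = 1/20
P(+) = P(+|D)P(D) + P(+|D')P(D')
     = \frac{23}{25} × \frac{1}{800} + \frac{1}{20} × \frac{799}{800}
     = \frac{4087}{80000}
P(D|+) = P(+|D)P(D)/P(+) = \frac{92}{4087}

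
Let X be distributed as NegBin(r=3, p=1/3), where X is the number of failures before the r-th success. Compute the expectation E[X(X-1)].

E[X(X-1)] = E[X² - X] = E[X²] - E[X]
E[X] = 6
E[X²] = Var(X) + (E[X])² = 18 + (6)² = 54
E[X(X-1)] = 54 - 6 = 48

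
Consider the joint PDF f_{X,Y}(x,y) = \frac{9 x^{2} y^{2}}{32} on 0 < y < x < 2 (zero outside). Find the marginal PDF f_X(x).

f_X(x) = ∫_0^x \frac{9 x^{2} y^{2}}{32} dy = \frac{3 x^{5}}{32}
for 0 < x < 2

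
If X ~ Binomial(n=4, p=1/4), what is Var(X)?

For X ~ Binomial(n=4, p=1/4):
Var(X) = \frac{3}{4}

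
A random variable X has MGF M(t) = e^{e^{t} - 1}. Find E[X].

To find E[X], compute M^(1)(0):
M^(1)(t) = e^{t} e^{e^{t} - 1}
M^(1)(0) = 1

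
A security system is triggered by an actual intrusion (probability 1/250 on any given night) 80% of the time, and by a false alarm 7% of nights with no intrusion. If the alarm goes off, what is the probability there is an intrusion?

Let D = the rare event, + = positive/flagged.
P(D) = 1/250
P(+|D) = 80/100 = 4/5
P(+|D') = 7/100
P(+) = P(+|D)P(D) + P(+|D')P(D')
     = \frac{4}{5} × \frac{1}{250} + \frac{7}{100} × \frac{249}{250}
     = \frac{1823}{25000}
P(D|+) = P(+|D)P(D)/P(+) = \frac{80}{1823}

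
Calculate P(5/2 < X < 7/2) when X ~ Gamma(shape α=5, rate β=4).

P(5/2 < X < 7/2) = ∫_{5/2}^{7/2} f(x) dx
where f(x) = \frac{128 x^{4} e^{- 4 x}}{3}
= \frac{-6513 + 1933 e^{4}}{3 e^{14}}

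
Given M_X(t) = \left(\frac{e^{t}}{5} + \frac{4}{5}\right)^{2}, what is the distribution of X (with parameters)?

The MGF M(t) = \left(\frac{e^{t}}{5} + \frac{4}{5}\right)^{2} is the standard form for the Binomial distribution.
Comparing with the known MGF formula identifies: Binomial(n=2, p=1/5)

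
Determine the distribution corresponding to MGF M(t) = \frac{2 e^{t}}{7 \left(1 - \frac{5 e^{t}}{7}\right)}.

The MGF M(t) = \frac{2 e^{t}}{7 \left(1 - \frac{5 e^{t}}{7}\right)} is the standard form for the Geometric distribution.
Comparing with the known MGF formula identifies: Geometric(p=2/7), X = trial number of first success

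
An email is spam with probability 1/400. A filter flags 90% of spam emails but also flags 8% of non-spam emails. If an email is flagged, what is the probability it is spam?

Let D = the rare event, + = positive/flagged.
P(D) = 1/400
P(+|D) = 90/100 = 9/10
P(+|D') = 8/100 = 2/25
P(+) = P(+|D)P(D) + P(+|D')P(D')
     = \frac{9}{10} × \frac{1}{400} + \frac{2}{25} × \frac{399}{400}
     = \frac{1641}{20000}
P(D|+) = P(+|D)P(D)/P(+) = \frac{15}{547}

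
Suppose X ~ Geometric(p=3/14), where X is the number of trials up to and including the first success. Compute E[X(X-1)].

E[X(X-1)] = E[X² - X] = E[X²] - E[X]
E[X] = \frac{14}{3}
E[X²] = Var(X) + (E[X])² = \frac{154}{9} + (\frac{14}{3})² = \frac{350}{9}
E[X(X-1)] = \frac{350}{9} - \frac{14}{3} = \frac{308}{9}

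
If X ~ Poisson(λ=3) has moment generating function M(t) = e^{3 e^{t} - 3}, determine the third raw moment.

To find E[X^3], compute M^(3)(0):
M^(1)(t) = 3 e^{t} e^{3 e^{t} - 3}
M^(2)(t) = 9 e^{2 t} e^{3 e^{t} - 3} + 3 e^{t} e^{3 e^{t} - 3}
M^(3)(t) = 27 e^{3 t} e^{3 e^{t} - 3} + 27 e^{2 t} e^{3 e^{t} - 3} + 3 e^{t} e^{3 e^{t} - 3}
M^(3)(0) = 57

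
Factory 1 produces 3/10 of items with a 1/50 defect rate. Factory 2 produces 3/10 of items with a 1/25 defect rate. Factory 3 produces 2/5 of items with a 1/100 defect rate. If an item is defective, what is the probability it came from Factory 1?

Using Bayes' theorem:
P(F1) = 3/10, P(D|F1) = 1/50
P(F2) = 3/10, P(D|F2) = 1/25
P(F3) = 2/5, P(D|F3) = 1/100
P(D) = P(D|F1)P(F1) + P(D|F2)P(F2) + P(D|F3)P(F3)
     = \frac{11}{500}
P(F1|D) = P(D|F1)P(F1) / P(D)
= \frac{3}{11}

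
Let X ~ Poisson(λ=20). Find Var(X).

For X ~ Poisson(λ=20):
Var(X) = 20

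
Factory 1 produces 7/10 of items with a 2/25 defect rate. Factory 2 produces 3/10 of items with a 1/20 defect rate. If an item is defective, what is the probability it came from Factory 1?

Using Bayes' theorem:
P(F1) = 7/10, P(D|F1) = 2/25
P(F2) = 3/10, P(D|F2) = 1/20
P(D) = P(D|F1)P(F1) + P(D|F2)P(F2)
     = \frac{71}{1000}
P(F1|D) = P(D|F1)P(F1) / P(D)
= \frac{56}{71}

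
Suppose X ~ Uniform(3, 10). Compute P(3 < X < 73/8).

P(3 < X < 73/8) = ∫_{3}^{73/8} f(x) dx
where f(x) = \frac{1}{7}
= \frac{7}{8}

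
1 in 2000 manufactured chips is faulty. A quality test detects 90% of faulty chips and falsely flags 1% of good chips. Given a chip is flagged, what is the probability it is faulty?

Let D = the rare event, + = positive/flagged.
P(D) = 1/2000
P(+|D) = 90/100 = 9/10
P(+|D') = 1/100
P(+) = P(+|D)P(D) + P(+|D')P(D')
     = \frac{9}{10} × \frac{1}{2000} + \frac{1}{100} × \frac{1999}{2000}
     = \frac{2089}{200000}
P(D|+) = P(+|D)P(D)/P(+) = \frac{90}{2089}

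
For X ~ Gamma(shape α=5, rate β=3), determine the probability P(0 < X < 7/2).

P(0 < X < 7/2) = ∫_{0}^{7/2} f(x) dx
where f(x) = \frac{81 x^{4} e^{- 3 x}}{8}
= 1 - \frac{98051}{128 e^{\frac{21}{2}}}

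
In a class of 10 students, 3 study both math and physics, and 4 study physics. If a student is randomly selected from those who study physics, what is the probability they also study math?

P(A ∩ B) = 3/10
P(B) = 4/10 = 2/5
P(A|B) = P(A ∩ B) / P(B) = (3/10) / (2/5) = 3/4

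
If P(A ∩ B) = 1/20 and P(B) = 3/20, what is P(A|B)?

P(A|B) = P(A ∩ B) / P(B)
= (1/20) / (3/20)
= 1/3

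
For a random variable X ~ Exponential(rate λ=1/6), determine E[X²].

Using the identity E[X²] = Var(X) + (E[X])²:
E[X] = 6
Var(X) = 36
E[X²] = 36 + (6)²
= 72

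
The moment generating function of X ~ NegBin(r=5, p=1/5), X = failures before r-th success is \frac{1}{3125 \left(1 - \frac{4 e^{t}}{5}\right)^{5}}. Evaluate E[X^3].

To find E[X^3], compute M^(3)(0):
M^(1)(t) = \frac{4 e^{t}}{3125 \left(1 - \frac{4 e^{t}}{5}\right)^{6}}
M^(2)(t) = \frac{4 e^{t}}{3125 \left(1 - \frac{4 e^{t}}{5}\right)^{6}} + \frac{96 e^{2 t}}{15625 \left(1 - \frac{4 e^{t}}{5}\right)^{7}}
M^(3)(t) = \frac{4 e^{t}}{3125 \left(1 - \frac{4 e^{t}}{5}\right)^{6}} + \frac{288 e^{2 t}}{15625 \left(1 - \frac{4 e^{t}}{5}\right)^{7}} + \frac{2688 e^{3 t}}{78125 \left(1 - \frac{4 e^{t}}{5}\right)^{8}}
M^(3)(0) = 14900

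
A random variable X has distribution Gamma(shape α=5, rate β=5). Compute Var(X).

For X ~ Gamma(shape α=5, rate β=5):
Var(X) = \frac{1}{5}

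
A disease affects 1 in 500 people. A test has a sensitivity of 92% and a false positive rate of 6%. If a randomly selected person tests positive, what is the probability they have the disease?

Let D = the rare event, + = positive/flagged.
P(D) = 1/500
P(+|D) = 92/100 = 23/25
P(+|D') = 6/100 = 3/50
P(+) = P(+|D)P(D) + P(+|D')P(D')
     = \frac{23}{25} × \frac{1}{500} + \frac{3}{50} × \frac{499}{500}
     = \frac{1543}{25000}
P(D|+) = P(+|D)P(D)/P(+) = \frac{46}{1543}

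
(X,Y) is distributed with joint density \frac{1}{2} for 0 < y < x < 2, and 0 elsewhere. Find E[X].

f_X(x) = ∫_0^x \frac{1}{2} dy = \frac{x}{2}
E[X] = ∫_0^2 x × (\frac{x}{2}) dx = \frac{4}{3}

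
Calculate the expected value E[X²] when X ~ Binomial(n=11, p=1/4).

Using the identity E[X²] = Var(X) + (E[X])²:
E[X] = \frac{11}{4}
Var(X) = \frac{33}{16}
E[X²] = \frac{33}{16} + (\frac{11}{4})²
= \frac{77}{8}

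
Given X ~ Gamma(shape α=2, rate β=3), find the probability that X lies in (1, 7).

P(1 < X < 7) = ∫_{1}^{7} f(x) dx
where f(x) = 9 x e^{- 3 x}
= \frac{2 \left(-11 + 2 e^{18}\right)}{e^{21}}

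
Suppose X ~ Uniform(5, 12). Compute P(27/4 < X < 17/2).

P(27/4 < X < 17/2) = ∫_{27/4}^{17/2} f(x) dx
where f(x) = \frac{1}{7}
= \frac{1}{4}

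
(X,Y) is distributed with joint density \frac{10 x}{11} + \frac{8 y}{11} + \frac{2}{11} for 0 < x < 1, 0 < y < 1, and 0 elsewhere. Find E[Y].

E[Y] = ∫_0^1 ∫_0^1 y × f(x,y) dx dy
= \frac{37}{66}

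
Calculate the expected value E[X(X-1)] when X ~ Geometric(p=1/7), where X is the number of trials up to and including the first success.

E[X(X-1)] = E[X² - X] = E[X²] - E[X]
E[X] = 7
E[X²] = Var(X) + (E[X])² = 42 + (7)² = 91
E[X(X-1)] = 91 - 7 = 84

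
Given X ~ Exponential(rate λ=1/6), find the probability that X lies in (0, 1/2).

P(0 < X < 1/2) = ∫_{0}^{1/2} f(x) dx
where f(x) = \frac{e^{- \frac{x}{6}}}{6}
= 1 - e^{- \frac{1}{12}}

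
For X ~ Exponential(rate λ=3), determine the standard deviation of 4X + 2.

For X ~ Exponential(rate λ=3):
Var(X) = \frac{1}{9}
SD(X) = √(Var(X)) = √(\frac{1}{9}) = \frac{1}{3}
SD(4X + 2) = |4| × SD(X) = 4 × \frac{1}{3} = \frac{4}{3}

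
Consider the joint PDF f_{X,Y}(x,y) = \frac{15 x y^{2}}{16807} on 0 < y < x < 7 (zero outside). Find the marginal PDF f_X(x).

f_X(x) = ∫_0^x \frac{15 x y^{2}}{16807} dy = \frac{5 x^{4}}{16807}
for 0 < x < 7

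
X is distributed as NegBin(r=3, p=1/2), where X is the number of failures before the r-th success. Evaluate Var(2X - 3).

For X ~ NegBin(r=3, p=1/2), where X is the number of failures before the r-th success:
Var(X) = 6
Var(2X - 3) = (2)² × Var(X) = 4 × 6 = 24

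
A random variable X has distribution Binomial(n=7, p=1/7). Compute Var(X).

For X ~ Binomial(n=7, p=1/7):
Var(X) = \frac{6}{7}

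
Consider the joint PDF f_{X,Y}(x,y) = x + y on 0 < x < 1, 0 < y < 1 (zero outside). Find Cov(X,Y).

E[XY] = ∫∫ xy × f(x,y) dx dy = \frac{1}{3}
E[X] = \frac{7}{12}
E[Y] = \frac{7}{12}
Cov(X,Y) = E[XY] - E[X]E[Y] = - \frac{1}{144}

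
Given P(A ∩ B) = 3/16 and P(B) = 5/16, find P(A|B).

P(A|B) = P(A ∩ B) / P(B)
= (3/16) / (5/16)
= 3/5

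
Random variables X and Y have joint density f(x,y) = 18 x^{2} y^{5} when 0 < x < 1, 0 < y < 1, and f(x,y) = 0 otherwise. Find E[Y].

E[Y] = ∫_0^1 ∫_0^1 y × f(x,y) dx dy
= \frac{6}{7}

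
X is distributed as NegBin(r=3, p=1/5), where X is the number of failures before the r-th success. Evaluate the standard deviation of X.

For X ~ NegBin(r=3, p=1/5), where X is the number of failures before the r-th success:
Var(X) = 60
SD(X) = √(Var(X)) = √(60) = 2 \sqrt{15}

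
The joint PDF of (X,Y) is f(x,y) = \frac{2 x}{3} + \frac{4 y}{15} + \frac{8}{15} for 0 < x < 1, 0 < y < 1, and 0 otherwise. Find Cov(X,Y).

E[XY] = ∫∫ xy × f(x,y) dx dy = \frac{13}{45}
E[X] = \frac{5}{9}
E[Y] = \frac{47}{90}
Cov(X,Y) = E[XY] - E[X]E[Y] = - \frac{1}{810}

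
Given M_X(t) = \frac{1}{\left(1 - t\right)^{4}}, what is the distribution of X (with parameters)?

The MGF M(t) = \frac{1}{\left(1 - t\right)^{4}} is the standard form for the Gamma distribution.
Comparing with the known MGF formula identifies: Gamma(shape α=4, rate β=1)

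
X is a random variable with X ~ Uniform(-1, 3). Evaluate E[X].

For X ~ Uniform(-1, 3), the expected value is:
E[X] = 1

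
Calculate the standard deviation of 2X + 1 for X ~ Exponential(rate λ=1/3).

For X ~ Exponential(rate λ=1/3):
Var(X) = 9
SD(X) = √(Var(X)) = √(9) = 3
SD(2X + 1) = |2| × SD(X) = 2 × 3 = 6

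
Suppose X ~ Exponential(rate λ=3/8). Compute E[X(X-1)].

E[X(X-1)] = E[X² - X] = E[X²] - E[X]
E[X] = \frac{8}{3}
E[X²] = Var(X) + (E[X])² = \frac{64}{9} + (\frac{8}{3})² = \frac{128}{9}
E[X(X-1)] = \frac{128}{9} - \frac{8}{3} = \frac{104}{9}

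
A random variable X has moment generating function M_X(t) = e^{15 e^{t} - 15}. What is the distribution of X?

The MGF M(t) = e^{15 e^{t} - 15} is the standard form for the Poisson distribution.
Comparing with the known MGF formula identifies: Poisson(λ=15)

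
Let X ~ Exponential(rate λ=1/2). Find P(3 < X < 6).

P(3 < X < 6) = ∫_{3}^{6} f(x) dx
where f(x) = \frac{e^{- \frac{x}{2}}}{2}
= - \frac{1}{e^{3}} + e^{- \frac{3}{2}}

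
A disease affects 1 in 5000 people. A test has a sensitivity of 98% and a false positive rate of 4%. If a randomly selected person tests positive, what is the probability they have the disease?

Let D = the rare event, + = positive/flagged.
P(D) = 1/5000
P(+|D) = 98/100 = 49/50
P(+|D') = 4/100 = 1/25
P(+) = P(+|D)P(D) + P(+|D')P(D')
     = \frac{49}{50} × \frac{1}{5000} + \frac{1}{25} × \frac{4999}{5000}
     = \frac{10047}{250000}
P(D|+) = P(+|D)P(D)/P(+) = \frac{49}{10047}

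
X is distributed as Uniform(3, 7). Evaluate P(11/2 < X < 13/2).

P(11/2 < X < 13/2) = ∫_{11/2}^{13/2} f(x) dx
where f(x) = \frac{1}{4}
= \frac{1}{4}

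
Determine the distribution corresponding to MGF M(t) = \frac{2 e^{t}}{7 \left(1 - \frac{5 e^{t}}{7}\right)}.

The MGF M(t) = \frac{2 e^{t}}{7 \left(1 - \frac{5 e^{t}}{7}\right)} is the standard form for the Geometric distribution.
Comparing with the known MGF formula identifies: Geometric(p=2/7), X = trial number of first success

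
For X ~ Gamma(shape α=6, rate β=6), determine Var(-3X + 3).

For X ~ Gamma(shape α=6, rate β=6):
Var(X) = \frac{1}{6}
Var(-3X + 3) = (-3)² × Var(X) = 9 × \frac{1}{6} = \frac{3}{2}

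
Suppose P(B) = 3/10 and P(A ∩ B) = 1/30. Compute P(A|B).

P(A|B) = P(A ∩ B) / P(B)
= (1/30) / (3/10)
= 1/9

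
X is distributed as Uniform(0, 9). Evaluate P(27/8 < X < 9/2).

P(27/8 < X < 9/2) = ∫_{27/8}^{9/2} f(x) dx
where f(x) = \frac{1}{9}
= \frac{1}{8}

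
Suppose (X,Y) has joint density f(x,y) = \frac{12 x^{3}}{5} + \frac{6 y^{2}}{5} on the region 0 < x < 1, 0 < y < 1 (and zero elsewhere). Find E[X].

E[X] = ∫_0^1 ∫_0^1 x × f(x,y) dy dx
= ∫_0^1 ∫_0^1 x × (\frac{12 x^{3}}{5} + \frac{6 y^{2}}{5}) dy dx
= \frac{17}{25}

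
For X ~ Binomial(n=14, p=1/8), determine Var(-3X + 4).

For X ~ Binomial(n=14, p=1/8):
Var(X) = \frac{49}{32}
Var(-3X + 4) = (-3)² × Var(X) = 9 × \frac{49}{32} = \frac{441}{32}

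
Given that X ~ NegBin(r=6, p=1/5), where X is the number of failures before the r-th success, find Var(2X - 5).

For X ~ NegBin(r=6, p=1/5), where X is the number of failures before the r-th success:
Var(X) = 120
Var(2X - 5) = (2)² × Var(X) = 4 × 120 = 480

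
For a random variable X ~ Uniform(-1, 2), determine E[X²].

Using the identity E[X²] = Var(X) + (E[X])²:
E[X] = \frac{1}{2}
Var(X) = \frac{3}{4}
E[X²] = \frac{3}{4} + (\frac{1}{2})²
= 1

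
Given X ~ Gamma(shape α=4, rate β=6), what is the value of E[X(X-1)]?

E[X(X-1)] = E[X² - X] = E[X²] - E[X]
E[X] = \frac{2}{3}
E[X²] = Var(X) + (E[X])² = \frac{1}{9} + (\frac{2}{3})² = \frac{5}{9}
E[X(X-1)] = \frac{5}{9} - \frac{2}{3} = - \frac{1}{9}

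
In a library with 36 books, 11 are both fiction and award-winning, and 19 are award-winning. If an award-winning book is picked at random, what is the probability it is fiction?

P(A ∩ B) = 11/36
P(B) = 19/36
P(A|B) = P(A ∩ B) / P(B) = (11/36) / (19/36) = 11/19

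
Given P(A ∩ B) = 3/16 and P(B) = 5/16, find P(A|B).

P(A|B) = P(A ∩ B) / P(B)
= (3/16) / (5/16)
= 3/5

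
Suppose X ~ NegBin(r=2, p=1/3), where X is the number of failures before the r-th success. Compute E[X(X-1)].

E[X(X-1)] = E[X² - X] = E[X²] - E[X]
E[X] = 4
E[X²] = Var(X) + (E[X])² = 12 + (4)² = 28
E[X(X-1)] = 28 - 4 = 24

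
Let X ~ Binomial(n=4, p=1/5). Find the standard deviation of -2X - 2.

For X ~ Binomial(n=4, p=1/5):
Var(X) = \frac{16}{25}
SD(X) = √(Var(X)) = √(\frac{16}{25}) = \frac{4}{5}
SD(-2X - 2) = |-2| × SD(X) = 2 × \frac{4}{5} = \frac{8}{5}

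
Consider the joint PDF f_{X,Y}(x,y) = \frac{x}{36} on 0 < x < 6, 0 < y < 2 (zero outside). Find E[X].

f_X(x) = ∫_0^2 \frac{x}{36} dy = \frac{x}{18}
E[X] = ∫_0^6 x × (\frac{x}{18}) dx = 4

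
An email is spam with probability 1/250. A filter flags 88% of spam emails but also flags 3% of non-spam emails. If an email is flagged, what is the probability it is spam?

Let D = the rare event, + = positive/flagged.
P(D) = 1/250
P(+|D) = 88/100 = 22/25
P(+|D') = 3/100
P(+) = P(+|D)P(D) + P(+|D')P(D')
     = \frac{22}{25} × \frac{1}{250} + \frac{3}{100} × \frac{249}{250}
     = \frac{167}{5000}
P(D|+) = P(+|D)P(D)/P(+) = \frac{88}{835}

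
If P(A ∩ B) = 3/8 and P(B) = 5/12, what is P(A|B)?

P(A|B) = P(A ∩ B) / P(B)
= (3/8) / (5/12)
= 9/10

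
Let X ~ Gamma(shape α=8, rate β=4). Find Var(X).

For X ~ Gamma(shape α=8, rate β=4):
Var(X) = \frac{1}{2}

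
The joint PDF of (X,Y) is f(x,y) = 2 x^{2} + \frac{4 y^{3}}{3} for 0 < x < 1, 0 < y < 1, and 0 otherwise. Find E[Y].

E[Y] = ∫_0^1 ∫_0^1 y × f(x,y) dx dy
= \frac{3}{5}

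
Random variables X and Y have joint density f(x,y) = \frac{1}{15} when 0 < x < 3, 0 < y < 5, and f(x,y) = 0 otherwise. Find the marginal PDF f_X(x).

f_X(x) = ∫_0^5 f(x,y) dy
= ∫_0^5 \frac{1}{15} dy
= \frac{1}{3} for 0 < x < 3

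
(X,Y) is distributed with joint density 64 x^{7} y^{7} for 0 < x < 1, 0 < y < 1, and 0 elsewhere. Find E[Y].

E[Y] = ∫_0^1 ∫_0^1 y × f(x,y) dx dy
= \frac{8}{9}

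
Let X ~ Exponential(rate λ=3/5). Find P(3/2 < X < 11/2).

P(3/2 < X < 11/2) = ∫_{3/2}^{11/2} f(x) dx
where f(x) = \frac{3 e^{- \frac{3 x}{5}}}{5}
= - \frac{1 - e^{\frac{12}{5}}}{e^{\frac{33}{10}}}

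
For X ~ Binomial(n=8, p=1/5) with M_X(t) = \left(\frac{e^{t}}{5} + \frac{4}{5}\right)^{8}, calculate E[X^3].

To find E[X^3], compute M^(3)(0):
M^(1)(t) = \frac{8 \left(\frac{e^{t}}{5} + \frac{4}{5}\right)^{7} e^{t}}{5}
M^(2)(t) = \frac{8 \left(\frac{e^{t}}{5} + \frac{4}{5}\right)^{7} e^{t}}{5} + \frac{56 \left(\frac{e^{t}}{5} + \frac{4}{5}\right)^{6} e^{2 t}}{25}
M^(3)(t) = \frac{8 \left(\frac{e^{t}}{5} + \frac{4}{5}\right)^{7} e^{t}}{5} + \frac{168 \left(\frac{e^{t}}{5} + \frac{4}{5}\right)^{6} e^{2 t}}{25} + \frac{336 \left(\frac{e^{t}}{5} + \frac{4}{5}\right)^{5} e^{3 t}}{125}
M^(3)(0) = \frac{1376}{125}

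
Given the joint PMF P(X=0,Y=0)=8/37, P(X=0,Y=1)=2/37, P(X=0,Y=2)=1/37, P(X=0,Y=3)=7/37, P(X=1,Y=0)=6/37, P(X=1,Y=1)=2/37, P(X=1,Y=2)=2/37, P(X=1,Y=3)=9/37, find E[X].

First find marginal of X:
P(X=0) = 18/37
P(X=1) = 19/37
E[X] = 0 × 18/37 + 1 × 19/37 = 19/37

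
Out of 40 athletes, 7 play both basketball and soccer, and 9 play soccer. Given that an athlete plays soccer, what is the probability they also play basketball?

P(A ∩ B) = 7/40
P(B) = 9/40
P(A|B) = P(A ∩ B) / P(B) = (7/40) / (9/40) = 7/9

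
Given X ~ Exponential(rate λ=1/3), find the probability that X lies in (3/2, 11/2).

P(3/2 < X < 11/2) = ∫_{3/2}^{11/2} f(x) dx
where f(x) = \frac{e^{- \frac{x}{3}}}{3}
= - \frac{1}{e^{\frac{11}{6}}} + e^{- \frac{1}{2}}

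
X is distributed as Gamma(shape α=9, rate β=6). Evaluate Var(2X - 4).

For X ~ Gamma(shape α=9, rate β=6):
Var(X) = \frac{1}{4}
Var(2X - 4) = (2)² × Var(X) = 4 × \frac{1}{4} = 1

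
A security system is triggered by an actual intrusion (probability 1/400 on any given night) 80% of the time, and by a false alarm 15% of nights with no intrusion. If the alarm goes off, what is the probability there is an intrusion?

Let D = the rare event, + = positive/flagged.
P(D) = 1/400
P(+|D) = 80/100 = 4/5
P(+|D') = 15/100 = 3/20
P(+) = P(+|D)P(D) + P(+|D')P(D')
     = \frac{4}{5} × \frac{1}{400} + \frac{3}{20} × \frac{399}{400}
     = \frac{1213}{8000}
P(D|+) = P(+|D)P(D)/P(+) = \frac{16}{1213}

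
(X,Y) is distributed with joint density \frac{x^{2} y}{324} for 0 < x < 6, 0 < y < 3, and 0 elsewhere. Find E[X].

f_X(x) = ∫_0^3 \frac{x^{2} y}{324} dy = \frac{x^{2}}{72}
E[X] = ∫_0^6 x × (\frac{x^{2}}{72}) dx = \frac{9}{2}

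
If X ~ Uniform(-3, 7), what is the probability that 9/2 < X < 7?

P(9/2 < X < 7) = ∫_{9/2}^{7} f(x) dx
where f(x) = \frac{1}{10}
= \frac{1}{4}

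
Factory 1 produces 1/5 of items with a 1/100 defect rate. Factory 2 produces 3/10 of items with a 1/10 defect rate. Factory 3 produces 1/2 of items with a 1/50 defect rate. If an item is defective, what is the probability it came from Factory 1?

Using Bayes' theorem:
P(F1) = 1/5, P(D|F1) = 1/100
P(F2) = 3/10, P(D|F2) = 1/10
P(F3) = 1/2, P(D|F3) = 1/50
P(D) = P(D|F1)P(F1) + P(D|F2)P(F2) + P(D|F3)P(F3)
     = \frac{21}{500}
P(F1|D) = P(D|F1)P(F1) / P(D)
= \frac{1}{21}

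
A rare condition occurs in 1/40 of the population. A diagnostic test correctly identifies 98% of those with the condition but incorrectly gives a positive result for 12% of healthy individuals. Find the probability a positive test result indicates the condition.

Let D = the rare event, + = positive/flagged.
P(D) = 1/40
P(+|D) = 98/100 = 49/50
P(+|D') = 12/100 = 3/25
P(+) = P(+|D)P(D) + P(+|D')P(D')
     = \frac{49}{50} × \frac{1}{40} + \frac{3}{25} × \frac{39}{40}
     = \frac{283}{2000}
P(D|+) = P(+|D)P(D)/P(+) = \frac{49}{283}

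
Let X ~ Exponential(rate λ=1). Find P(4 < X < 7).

P(4 < X < 7) = ∫_{4}^{7} f(x) dx
where f(x) = e^{- x}
= - \frac{1 - e^{3}}{e^{7}}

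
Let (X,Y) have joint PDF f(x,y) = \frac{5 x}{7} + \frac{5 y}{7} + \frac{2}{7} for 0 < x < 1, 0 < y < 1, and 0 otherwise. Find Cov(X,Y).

E[XY] = ∫∫ xy × f(x,y) dx dy = \frac{13}{42}
E[X] = \frac{47}{84}
E[Y] = \frac{47}{84}
Cov(X,Y) = E[XY] - E[X]E[Y] = - \frac{25}{7056}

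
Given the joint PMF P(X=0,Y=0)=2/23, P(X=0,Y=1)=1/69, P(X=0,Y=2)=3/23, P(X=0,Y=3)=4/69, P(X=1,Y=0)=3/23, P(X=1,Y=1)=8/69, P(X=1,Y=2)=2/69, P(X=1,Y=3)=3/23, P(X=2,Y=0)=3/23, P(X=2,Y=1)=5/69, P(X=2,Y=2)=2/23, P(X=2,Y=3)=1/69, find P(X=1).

P(X=1) = P(X=1,Y=0) + P(X=1,Y=1) + P(X=1,Y=2) + P(X=1,Y=3)
= 3/23 + 8/69 + 2/69 + 3/23
= 28/69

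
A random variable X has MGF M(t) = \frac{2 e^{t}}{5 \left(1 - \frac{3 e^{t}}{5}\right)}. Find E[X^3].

To find E[X^3], compute M^(3)(0):
M^(1)(t) = \frac{2 e^{t}}{5 \left(1 - \frac{3 e^{t}}{5}\right)} + \frac{6 e^{2 t}}{25 \left(1 - \frac{3 e^{t}}{5}\right)^{2}}
M^(2)(t) = \frac{2 e^{t}}{5 \left(1 - \frac{3 e^{t}}{5}\right)} + \frac{18 e^{2 t}}{25 \left(1 - \frac{3 e^{t}}{5}\right)^{2}} + \frac{36 e^{3 t}}{125 \left(1 - \frac{3 e^{t}}{5}\right)^{3}}
M^(3)(t) = \frac{2 e^{t}}{5 \left(1 - \frac{3 e^{t}}{5}\right)} + \frac{42 e^{2 t}}{25 \left(1 - \frac{3 e^{t}}{5}\right)^{2}} + \frac{216 e^{3 t}}{125 \left(1 - \frac{3 e^{t}}{5}\right)^{3}} + \frac{324 e^{4 t}}{625 \left(1 - \frac{3 e^{t}}{5}\right)^{4}}
M^(3)(0) = \frac{235}{4}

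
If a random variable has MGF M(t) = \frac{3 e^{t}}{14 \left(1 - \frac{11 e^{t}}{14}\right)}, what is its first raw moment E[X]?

To find E[X], compute M^(1)(0):
M^(1)(t) = \frac{3 e^{t}}{14 \left(1 - \frac{11 e^{t}}{14}\right)} + \frac{33 e^{2 t}}{196 \left(1 - \frac{11 e^{t}}{14}\right)^{2}}
M^(1)(0) = \frac{14}{3}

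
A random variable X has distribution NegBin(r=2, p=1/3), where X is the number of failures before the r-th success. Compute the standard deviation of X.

For X ~ NegBin(r=2, p=1/3), where X is the number of failures before the r-th success:
Var(X) = 12
SD(X) = √(Var(X)) = √(12) = 2 \sqrt{3}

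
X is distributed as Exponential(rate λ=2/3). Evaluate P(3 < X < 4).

P(3 < X < 4) = ∫_{3}^{4} f(x) dx
where f(x) = \frac{2 e^{- \frac{2 x}{3}}}{3}
= - \frac{1}{e^{\frac{8}{3}}} + e^{-2}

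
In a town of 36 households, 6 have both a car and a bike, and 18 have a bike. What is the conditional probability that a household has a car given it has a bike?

P(A ∩ B) = 6/36 = 1/6
P(B) = 18/36 = 1/2
P(A|B) = P(A ∩ B) / P(B) = (1/6) / (1/2) = 1/3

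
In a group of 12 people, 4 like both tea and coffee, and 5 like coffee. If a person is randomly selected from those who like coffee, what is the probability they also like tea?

P(A ∩ B) = 4/12 = 1/3
P(B) = 5/12
P(A|B) = P(A ∩ B) / P(B) = (1/3) / (5/12) = 4/5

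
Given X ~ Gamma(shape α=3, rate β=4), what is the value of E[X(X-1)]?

E[X(X-1)] = E[X² - X] = E[X²] - E[X]
E[X] = \frac{3}{4}
E[X²] = Var(X) + (E[X])² = \frac{3}{16} + (\frac{3}{4})² = \frac{3}{4}
E[X(X-1)] = \frac{3}{4} - \frac{3}{4} = 0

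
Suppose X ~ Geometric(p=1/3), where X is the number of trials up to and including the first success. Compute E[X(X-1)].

E[X(X-1)] = E[X² - X] = E[X²] - E[X]
E[X] = 3
E[X²] = Var(X) + (E[X])² = 6 + (3)² = 15
E[X(X-1)] = 15 - 3 = 12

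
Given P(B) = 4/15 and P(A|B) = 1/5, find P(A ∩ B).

By definition, P(A|B) = P(A ∩ B) / P(B)
So P(A ∩ B) = P(A|B) × P(B)
= 1/5 × 4/15
= 4/75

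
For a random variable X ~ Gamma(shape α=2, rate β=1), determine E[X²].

Using the identity E[X²] = Var(X) + (E[X])²:
E[X] = 2
Var(X) = 2
E[X²] = 2 + (2)²
= 6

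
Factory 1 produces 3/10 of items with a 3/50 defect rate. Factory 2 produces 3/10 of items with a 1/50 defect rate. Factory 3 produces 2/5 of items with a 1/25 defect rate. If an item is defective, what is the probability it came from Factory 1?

Using Bayes' theorem:
P(F1) = 3/10, P(D|F1) = 3/50
P(F2) = 3/10, P(D|F2) = 1/50
P(F3) = 2/5, P(D|F3) = 1/25
P(D) = P(D|F1)P(F1) + P(D|F2)P(F2) + P(D|F3)P(F3)
     = \frac{1}{25}
P(F1|D) = P(D|F1)P(F1) / P(D)
= \frac{9}{20}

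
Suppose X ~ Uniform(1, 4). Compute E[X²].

Using the identity E[X²] = Var(X) + (E[X])²:
E[X] = \frac{5}{2}
Var(X) = \frac{3}{4}
E[X²] = \frac{3}{4} + (\frac{5}{2})²
= 7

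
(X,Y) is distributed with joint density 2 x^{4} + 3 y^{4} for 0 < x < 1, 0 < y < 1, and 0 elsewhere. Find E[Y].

E[Y] = ∫_0^1 ∫_0^1 y × f(x,y) dx dy
= \frac{7}{10}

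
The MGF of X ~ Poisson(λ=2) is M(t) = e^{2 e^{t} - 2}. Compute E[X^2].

To find E[X^2], compute M^(2)(0):
M^(1)(t) = 2 e^{t} e^{2 e^{t} - 2}
M^(2)(t) = 4 e^{2 t} e^{2 e^{t} - 2} + 2 e^{t} e^{2 e^{t} - 2}
M^(2)(0) = 6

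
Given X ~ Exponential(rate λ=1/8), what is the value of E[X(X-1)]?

E[X(X-1)] = E[X² - X] = E[X²] - E[X]
E[X] = 8
E[X²] = Var(X) + (E[X])² = 64 + (8)² = 128
E[X(X-1)] = 128 - 8 = 120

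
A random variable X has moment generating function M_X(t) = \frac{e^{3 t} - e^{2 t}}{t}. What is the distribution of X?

The MGF M(t) = \frac{e^{3 t} - e^{2 t}}{t} is the standard form for the Uniform distribution.
Comparing with the known MGF formula identifies: Uniform(2, 3)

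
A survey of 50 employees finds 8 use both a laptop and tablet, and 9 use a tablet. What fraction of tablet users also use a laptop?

P(A ∩ B) = 8/50 = 4/25
P(B) = 9/50
P(A|B) = P(A ∩ B) / P(B) = (4/25) / (9/50) = 8/9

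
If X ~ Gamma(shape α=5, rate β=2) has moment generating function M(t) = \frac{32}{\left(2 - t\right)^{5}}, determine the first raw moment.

To find E[X], compute M^(1)(0):
M^(1)(t) = \frac{160}{\left(2 - t\right)^{6}}
M^(1)(0) = \frac{5}{2}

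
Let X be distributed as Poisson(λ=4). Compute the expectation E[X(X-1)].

E[X(X-1)] = E[X² - X] = E[X²] - E[X]
E[X] = 4
E[X²] = Var(X) + (E[X])² = 4 + (4)² = 20
E[X(X-1)] = 20 - 4 = 16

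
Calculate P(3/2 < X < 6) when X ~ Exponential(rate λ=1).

P(3/2 < X < 6) = ∫_{3/2}^{6} f(x) dx
where f(x) = e^{- x}
= - \frac{1}{e^{6}} + e^{- \frac{3}{2}}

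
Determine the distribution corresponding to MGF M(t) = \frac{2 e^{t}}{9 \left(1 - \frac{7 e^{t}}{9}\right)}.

The MGF M(t) = \frac{2 e^{t}}{9 \left(1 - \frac{7 e^{t}}{9}\right)} is the standard form for the Geometric distribution.
Comparing with the known MGF formula identifies: Geometric(p=2/9), X = trial number of first success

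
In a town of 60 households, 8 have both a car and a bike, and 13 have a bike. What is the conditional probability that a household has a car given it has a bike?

P(A ∩ B) = 8/60 = 2/15
P(B) = 13/60
P(A|B) = P(A ∩ B) / P(B) = (2/15) / (13/60) = 8/13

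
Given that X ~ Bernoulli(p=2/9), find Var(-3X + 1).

For X ~ Bernoulli(p=2/9):
Var(X) = \frac{14}{81}
Var(-3X + 1) = (-3)² × Var(X) = 9 × \frac{14}{81} = \frac{14}{9}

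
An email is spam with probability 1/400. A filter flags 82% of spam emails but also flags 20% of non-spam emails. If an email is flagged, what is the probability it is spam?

Let D = the rare event, + = positive/flagged.
P(D) = 1/400
P(+|D) = 82/100 = 41/50
P(+|D') = 20/100 = 1/5
P(+) = P(+|D)P(D) + P(+|D')P(D')
     = \frac{41}{50} × \frac{1}{400} + \frac{1}{5} × \frac{399}{400}
     = \frac{4031}{20000}
P(D|+) = P(+|D)P(D)/P(+) = \frac{41}{4031}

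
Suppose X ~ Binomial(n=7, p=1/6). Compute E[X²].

Using the identity E[X²] = Var(X) + (E[X])²:
E[X] = \frac{7}{6}
Var(X) = \frac{35}{36}
E[X²] = \frac{35}{36} + (\frac{7}{6})²
= \frac{7}{3}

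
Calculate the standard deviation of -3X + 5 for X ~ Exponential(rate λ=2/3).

For X ~ Exponential(rate λ=2/3):
Var(X) = \frac{9}{4}
SD(X) = √(Var(X)) = √(\frac{9}{4}) = \frac{3}{2}
SD(-3X + 5) = |-3| × SD(X) = 3 × \frac{3}{2} = \frac{9}{2}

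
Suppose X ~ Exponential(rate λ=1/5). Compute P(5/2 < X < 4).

P(5/2 < X < 4) = ∫_{5/2}^{4} f(x) dx
where f(x) = \frac{e^{- \frac{x}{5}}}{5}
= - \frac{1}{e^{\frac{4}{5}}} + e^{- \frac{1}{2}}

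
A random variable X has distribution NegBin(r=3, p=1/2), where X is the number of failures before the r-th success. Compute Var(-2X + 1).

For X ~ NegBin(r=3, p=1/2), where X is the number of failures before the r-th success:
Var(X) = 6
Var(-2X + 1) = (-2)² × Var(X) = 4 × 6 = 24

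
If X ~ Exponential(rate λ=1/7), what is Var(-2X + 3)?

For X ~ Exponential(rate λ=1/7):
Var(X) = 49
Var(-2X + 3) = (-2)² × Var(X) = 4 × 49 = 196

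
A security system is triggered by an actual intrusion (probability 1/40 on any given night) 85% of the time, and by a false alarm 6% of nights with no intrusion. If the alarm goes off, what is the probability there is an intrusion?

Let D = the rare event, + = positive/flagged.
P(D) = 1/40
P(+|D) = 85/100 = 17/20
P(+|D') = 6/100 = 3/50
P(+) = P(+|D)P(D) + P(+|D')P(D')
     = \frac{17}{20} × \frac{1}{40} + \frac{3}{50} × \frac{39}{40}
     = \frac{319}{4000}
P(D|+) = P(+|D)P(D)/P(+) = \frac{85}{319}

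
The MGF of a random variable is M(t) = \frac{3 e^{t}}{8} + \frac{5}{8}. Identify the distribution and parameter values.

The MGF M(t) = \frac{3 e^{t}}{8} + \frac{5}{8} is the standard form for the Bernoulli distribution.
Comparing with the known MGF formula identifies: Bernoulli(p=3/8)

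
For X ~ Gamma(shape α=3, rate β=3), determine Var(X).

For X ~ Gamma(shape α=3, rate β=3):
Var(X) = \frac{1}{3}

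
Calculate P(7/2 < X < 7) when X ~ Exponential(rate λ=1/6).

P(7/2 < X < 7) = ∫_{7/2}^{7} f(x) dx
where f(x) = \frac{e^{- \frac{x}{6}}}{6}
= - \frac{1}{e^{\frac{7}{6}}} + e^{- \frac{7}{12}}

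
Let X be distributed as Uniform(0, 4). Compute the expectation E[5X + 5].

For X ~ Uniform(0, 4):
E[X] = 2
E[5X + 5] = 5 × E[X] + 5 = 15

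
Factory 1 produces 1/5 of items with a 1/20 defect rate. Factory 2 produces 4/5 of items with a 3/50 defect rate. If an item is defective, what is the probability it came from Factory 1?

Using Bayes' theorem:
P(F1) = 1/5, P(D|F1) = 1/20
P(F2) = 4/5, P(D|F2) = 3/50
P(D) = P(D|F1)P(F1) + P(D|F2)P(F2)
     = \frac{29}{500}
P(F1|D) = P(D|F1)P(F1) / P(D)
= \frac{5}{29}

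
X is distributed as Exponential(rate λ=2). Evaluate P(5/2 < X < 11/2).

P(5/2 < X < 11/2) = ∫_{5/2}^{11/2} f(x) dx
where f(x) = 2 e^{- 2 x}
= - \frac{1 - e^{6}}{e^{11}}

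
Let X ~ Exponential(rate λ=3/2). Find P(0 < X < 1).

P(0 < X < 1) = ∫_{0}^{1} f(x) dx
where f(x) = \frac{3 e^{- \frac{3 x}{2}}}{2}
= 1 - e^{- \frac{3}{2}}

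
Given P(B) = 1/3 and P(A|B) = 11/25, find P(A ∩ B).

By definition, P(A|B) = P(A ∩ B) / P(B)
So P(A ∩ B) = P(A|B) × P(B)
= 11/25 × 1/3
= 11/75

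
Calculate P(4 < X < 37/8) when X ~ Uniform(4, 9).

P(4 < X < 37/8) = ∫_{4}^{37/8} f(x) dx
where f(x) = \frac{1}{5}
= \frac{1}{8}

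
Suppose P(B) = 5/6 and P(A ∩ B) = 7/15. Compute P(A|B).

P(A|B) = P(A ∩ B) / P(B)
= (7/15) / (5/6)
= 14/25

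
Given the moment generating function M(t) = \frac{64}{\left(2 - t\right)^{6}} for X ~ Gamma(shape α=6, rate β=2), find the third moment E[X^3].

To find E[X^3], compute M^(3)(0):
M^(1)(t) = \frac{384}{\left(2 - t\right)^{7}}
M^(2)(t) = \frac{2688}{\left(2 - t\right)^{8}}
M^(3)(t) = \frac{21504}{\left(2 - t\right)^{9}}
M^(3)(0) = 42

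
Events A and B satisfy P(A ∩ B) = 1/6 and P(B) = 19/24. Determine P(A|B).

P(A|B) = P(A ∩ B) / P(B)
= (1/6) / (19/24)
= 4/19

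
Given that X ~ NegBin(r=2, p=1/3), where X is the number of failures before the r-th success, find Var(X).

For X ~ NegBin(r=2, p=1/3), where X is the number of failures before the r-th success:
Var(X) = 12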